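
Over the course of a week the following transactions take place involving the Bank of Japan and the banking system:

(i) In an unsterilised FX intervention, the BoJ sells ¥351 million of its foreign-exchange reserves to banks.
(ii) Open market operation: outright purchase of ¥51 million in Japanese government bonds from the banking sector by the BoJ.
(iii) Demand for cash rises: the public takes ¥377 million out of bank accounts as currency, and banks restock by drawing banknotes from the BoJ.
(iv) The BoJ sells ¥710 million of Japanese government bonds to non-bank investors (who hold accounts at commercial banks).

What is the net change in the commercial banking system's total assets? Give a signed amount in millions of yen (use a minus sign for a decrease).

-¥1087 million

FX sale ¥351 million: just an asset swap on bank balance sheets → 0.
OMO purchase (from banks) ¥51 million: just an asset swap on bank balance sheets → 0.
Currency withdrawal ¥377 million: bank balance sheets shrink → −¥377M.
Asset sale (to non-banks) ¥710 million: bank balance sheets shrink → −¥710M.
Net: 0 + 0 − 377 − 710 = -¥1087 million.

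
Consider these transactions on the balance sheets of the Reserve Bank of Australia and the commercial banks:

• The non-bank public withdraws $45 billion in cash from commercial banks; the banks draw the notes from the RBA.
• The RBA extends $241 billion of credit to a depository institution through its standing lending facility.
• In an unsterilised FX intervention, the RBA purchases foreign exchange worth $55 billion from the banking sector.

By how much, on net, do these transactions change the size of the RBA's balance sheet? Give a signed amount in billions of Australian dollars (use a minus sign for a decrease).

+$296 billion

Currency withdrawal $45 billion: only the composition of liabilities changes → 0.
Discount-window loan $241 billion: an RBA asset is acquired → +$241B.
FX purchase $55 billion: an RBA asset is acquired → +$55B.
Net: 0 + 241 + 55 = +$296 billion.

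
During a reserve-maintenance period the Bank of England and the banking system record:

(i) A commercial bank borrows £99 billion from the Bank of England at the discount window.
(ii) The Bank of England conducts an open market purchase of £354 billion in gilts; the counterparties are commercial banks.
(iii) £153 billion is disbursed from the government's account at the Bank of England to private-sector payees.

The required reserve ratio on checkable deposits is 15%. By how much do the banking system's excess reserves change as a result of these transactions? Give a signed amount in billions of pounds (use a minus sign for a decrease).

+£583.05 billion

Discount-window loan £99 billion: reserves +£99B, deposits 0.
OMO purchase (from banks) £354 billion: reserves +£354B, deposits 0.
Government spending £153 billion: reserves +£153B, deposits +£153B.
Totals: Δreserves = +£606B, Δdeposits = +£153B.
Δrequired reserves = 15% × +£153B = +£22.95B.
Δexcess reserves = Δreserves − Δrequired = +£606B − (+£22.95B) = +£583.05 billion.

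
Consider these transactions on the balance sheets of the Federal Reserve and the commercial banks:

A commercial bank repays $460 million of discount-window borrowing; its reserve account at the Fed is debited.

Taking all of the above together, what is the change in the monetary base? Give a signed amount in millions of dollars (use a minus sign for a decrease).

-$460 million

Fed balance sheet:
  Assets:      Loans to banks −$460M
  Liabilities: Bank reserves −$460M
Monetary base = currency + reserves: 0 + (−$460M) = -$460 million.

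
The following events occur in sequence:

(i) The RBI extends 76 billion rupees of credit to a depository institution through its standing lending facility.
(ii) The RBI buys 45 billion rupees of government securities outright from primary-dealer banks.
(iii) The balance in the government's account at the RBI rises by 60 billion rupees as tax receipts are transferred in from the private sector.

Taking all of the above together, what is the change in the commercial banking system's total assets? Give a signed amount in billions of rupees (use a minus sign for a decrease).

+16 billion

RBI balance sheet:
  Assets:      Securities +45B, Loans to banks +76B
  Liabilities: Bank reserves +61B, Government deposits +60B
Commercial banking system:
  Assets:      Reserves at CB +61B, Securities −45B
  Liabilities: Checkable deposits −60B, Borrowings from CB +76B
Change in total bank assets = +16 billion.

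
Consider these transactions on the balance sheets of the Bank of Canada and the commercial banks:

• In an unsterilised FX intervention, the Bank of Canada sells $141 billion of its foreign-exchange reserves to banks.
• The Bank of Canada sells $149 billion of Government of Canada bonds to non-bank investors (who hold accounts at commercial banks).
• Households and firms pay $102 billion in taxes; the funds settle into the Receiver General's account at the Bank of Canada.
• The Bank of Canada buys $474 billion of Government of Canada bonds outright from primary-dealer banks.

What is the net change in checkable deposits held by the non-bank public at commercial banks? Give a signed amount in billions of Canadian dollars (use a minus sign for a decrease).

-$251 billion

FX sale $141 billion: the counterparty is a bank, so public deposits are unchanged → 0.
Asset sale (to non-banks) $149 billion: non-bank counterparties' bank balances fall → −$149B.
Government account inflow $102 billion: non-bank counterparties' bank balances fall → −$102B.
OMO purchase (from banks) $474 billion: the counterparty is a bank, so public deposits are unchanged → 0.
Net: 0 − 149 − 102 + 0 = -$251 billion.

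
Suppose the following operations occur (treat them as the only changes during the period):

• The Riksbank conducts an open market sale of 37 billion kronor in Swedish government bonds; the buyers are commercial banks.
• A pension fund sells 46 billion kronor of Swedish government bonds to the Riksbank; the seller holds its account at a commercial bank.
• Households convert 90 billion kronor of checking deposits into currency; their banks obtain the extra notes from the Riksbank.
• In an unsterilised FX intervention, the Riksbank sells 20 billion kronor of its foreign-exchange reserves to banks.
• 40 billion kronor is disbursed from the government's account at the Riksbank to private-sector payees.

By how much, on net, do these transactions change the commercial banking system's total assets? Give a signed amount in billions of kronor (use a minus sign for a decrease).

OMO sale (to banks) 37 billion kronor: just an asset swap on bank balance sheets → 0.
Asset purchase (from non-banks) 46 billion kronor: bank balance sheets expand → +46B.
Currency withdrawal 90 billion kronor: bank balance sheets shrink → −90B.
FX sale 20 billion kronor: just an asset swap on bank balance sheets → 0.
Government spending 40 billion kronor: bank balance sheets expand → +40B.
Net: 0 + 46 − 90 + 0 + 40 = -4 billion.

-4 billion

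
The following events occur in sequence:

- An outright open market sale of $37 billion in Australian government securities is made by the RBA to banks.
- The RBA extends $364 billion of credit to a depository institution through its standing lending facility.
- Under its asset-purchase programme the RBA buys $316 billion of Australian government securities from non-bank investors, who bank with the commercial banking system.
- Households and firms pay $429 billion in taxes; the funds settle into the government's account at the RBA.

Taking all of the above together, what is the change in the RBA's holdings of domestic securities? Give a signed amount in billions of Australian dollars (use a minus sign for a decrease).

+$279 billion

RBA balance sheet:
  Assets:      Securities +$279B, Loans to banks +$364B
  Liabilities: Bank reserves +$214B, Government deposits +$429B
So the change in the RBA's holdings of domestic securities is +$279 billion.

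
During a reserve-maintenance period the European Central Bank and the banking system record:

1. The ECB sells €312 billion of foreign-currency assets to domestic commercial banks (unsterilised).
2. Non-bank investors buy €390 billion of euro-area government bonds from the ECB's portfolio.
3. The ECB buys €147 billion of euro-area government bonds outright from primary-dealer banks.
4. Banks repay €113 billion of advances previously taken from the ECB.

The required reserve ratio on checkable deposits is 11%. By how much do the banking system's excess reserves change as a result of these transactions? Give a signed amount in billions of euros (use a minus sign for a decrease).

-€625.1 billion

FX sale €312 billion: reserves −€312B, deposits 0.
Asset sale (to non-banks) €390 billion: reserves −€390B, deposits −€390B.
OMO purchase (from banks) €147 billion: reserves +€147B, deposits 0.
Discount-window repayment €113 billion: reserves −€113B, deposits 0.
Totals: Δreserves = −€668B, Δdeposits = −€390B.
Δrequired reserves = 11% × −€390B = −€42.9B.
Δexcess reserves = Δreserves − Δrequired = −€668B − (−€42.9B) = -€625.1 billion.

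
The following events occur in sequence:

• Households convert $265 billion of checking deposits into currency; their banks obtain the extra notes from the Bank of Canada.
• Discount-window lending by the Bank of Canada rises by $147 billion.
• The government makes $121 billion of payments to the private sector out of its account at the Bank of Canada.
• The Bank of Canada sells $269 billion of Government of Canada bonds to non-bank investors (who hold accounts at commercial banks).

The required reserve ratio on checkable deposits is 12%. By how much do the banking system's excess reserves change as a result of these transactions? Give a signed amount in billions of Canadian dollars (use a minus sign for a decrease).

-$216.44 billion

Currency withdrawal $265 billion: reserves −$265B, deposits −$265B.
Discount-window loan $147 billion: reserves +$147B, deposits 0.
Government spending $121 billion: reserves +$121B, deposits +$121B.
Asset sale (to non-banks) $269 billion: reserves −$269B, deposits −$269B.
Totals: Δreserves = −$266B, Δdeposits = −$413B.
Δrequired reserves = 12% × −$413B = −$49.56B.
Δexcess reserves = Δreserves − Δrequired = −$266B − (−$49.56B) = -$216.44 billion.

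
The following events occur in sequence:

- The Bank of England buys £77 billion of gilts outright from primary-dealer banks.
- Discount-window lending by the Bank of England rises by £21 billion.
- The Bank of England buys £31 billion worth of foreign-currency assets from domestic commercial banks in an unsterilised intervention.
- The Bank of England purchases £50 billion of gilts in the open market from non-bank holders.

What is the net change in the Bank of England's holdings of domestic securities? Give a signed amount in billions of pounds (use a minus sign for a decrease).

OMO purchase (from banks) £77 billion: securities added to the Bank of England's portfolio → +£77B.
Discount-window loan £21 billion: the Bank of England's securities portfolio is untouched → 0.
FX purchase £31 billion: the Bank of England's securities portfolio is untouched → 0.
Asset purchase (from non-banks) £50 billion: securities added to the Bank of England's portfolio → +£50B.
Net: 77 + 0 + 0 + 50 = +£127 billion.

+£127 billion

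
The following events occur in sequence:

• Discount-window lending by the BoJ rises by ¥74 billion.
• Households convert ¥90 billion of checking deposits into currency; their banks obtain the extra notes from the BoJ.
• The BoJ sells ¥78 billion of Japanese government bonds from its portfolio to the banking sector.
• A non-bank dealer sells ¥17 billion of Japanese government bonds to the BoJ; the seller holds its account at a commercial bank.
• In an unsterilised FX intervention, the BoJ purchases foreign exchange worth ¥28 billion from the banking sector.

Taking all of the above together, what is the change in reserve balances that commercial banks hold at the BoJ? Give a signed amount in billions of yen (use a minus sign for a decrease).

-¥49 billion

Discount-window loan ¥74 billion: the loan is credited to the bank's reserve account → +¥74B.
Currency withdrawal ¥90 billion: banks swap reserves for currency → −¥90B.
OMO sale (to banks) ¥78 billion: the buying banks pay out of their reserve balances → −¥78B.
Asset purchase (from non-banks) ¥17 billion: the BoJ pays by crediting reserve accounts → +¥17B.
FX purchase ¥28 billion: the BoJ pays by crediting reserve accounts → +¥28B.
Net: 74 − 90 − 78 + 17 + 28 = -¥49 billion.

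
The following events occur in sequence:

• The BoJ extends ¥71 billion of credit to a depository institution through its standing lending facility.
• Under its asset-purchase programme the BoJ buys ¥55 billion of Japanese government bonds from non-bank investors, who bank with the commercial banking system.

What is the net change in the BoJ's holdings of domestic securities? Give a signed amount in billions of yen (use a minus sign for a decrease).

Discount-window loan ¥71 billion: the BoJ's securities portfolio is untouched → 0.
Asset purchase (from non-banks) ¥55 billion: securities added to the BoJ's portfolio → +¥55B.
Net: 0 + 55 = +¥55 billion.

+¥55 billion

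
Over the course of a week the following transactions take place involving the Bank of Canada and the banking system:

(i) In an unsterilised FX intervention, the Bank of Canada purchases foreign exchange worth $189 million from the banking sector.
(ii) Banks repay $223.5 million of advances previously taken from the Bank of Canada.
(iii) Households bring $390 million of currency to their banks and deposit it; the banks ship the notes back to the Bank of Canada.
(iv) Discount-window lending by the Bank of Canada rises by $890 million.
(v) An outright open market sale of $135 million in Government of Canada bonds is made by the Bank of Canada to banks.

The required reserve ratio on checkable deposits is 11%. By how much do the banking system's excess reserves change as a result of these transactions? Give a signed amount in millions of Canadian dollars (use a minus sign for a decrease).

FX purchase $189 million: reserves +$189M, deposits 0.
Discount-window repayment $223.5 million: reserves −$223.5M, deposits 0.
Currency deposit $390 million: reserves +$390M, deposits +$390M.
Discount-window loan $890 million: reserves +$890M, deposits 0.
OMO sale (to banks) $135 million: reserves −$135M, deposits 0.
Totals: Δreserves = +$1110.5M, Δdeposits = +$390M.
Δrequired reserves = 11% × +$390M = +$42.9M.
Δexcess reserves = Δreserves − Δrequired = +$1110.5M − (+$42.9M) = +$1067.6 million.

+$1067.6 million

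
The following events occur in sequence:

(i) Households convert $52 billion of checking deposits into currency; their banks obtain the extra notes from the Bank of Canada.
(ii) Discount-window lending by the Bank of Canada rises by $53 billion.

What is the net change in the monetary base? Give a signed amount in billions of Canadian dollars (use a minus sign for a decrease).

+$53 billion

Bank of Canada balance sheet:
  Assets:      Loans to banks +$53B
  Liabilities: Bank reserves +$1B, Currency in circulation +$52B
Monetary base = currency + reserves: +$52B + (+$1B) = +$53 billion.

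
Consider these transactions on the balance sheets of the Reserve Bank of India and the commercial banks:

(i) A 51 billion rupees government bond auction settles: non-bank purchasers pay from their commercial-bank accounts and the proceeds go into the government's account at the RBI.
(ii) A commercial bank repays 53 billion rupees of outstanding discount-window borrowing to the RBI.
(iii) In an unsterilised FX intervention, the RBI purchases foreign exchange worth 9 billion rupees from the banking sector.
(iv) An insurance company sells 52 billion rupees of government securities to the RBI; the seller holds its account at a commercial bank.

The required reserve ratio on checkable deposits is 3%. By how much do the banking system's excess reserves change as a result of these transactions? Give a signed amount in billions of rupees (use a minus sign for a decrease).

-43.03 billion

Government account inflow 51 billion rupees: reserves −51B, deposits −51B.
Discount-window repayment 53 billion rupees: reserves −53B, deposits 0.
FX purchase 9 billion rupees: reserves +9B, deposits 0.
Asset purchase (from non-banks) 52 billion rupees: reserves +52B, deposits +52B.
Totals: Δreserves = −43B, Δdeposits = +1B.
Δrequired reserves = 3% × +1B = +0.03B.
Δexcess reserves = Δreserves − Δrequired = −43B − (+0.03B) = -43.03 billion.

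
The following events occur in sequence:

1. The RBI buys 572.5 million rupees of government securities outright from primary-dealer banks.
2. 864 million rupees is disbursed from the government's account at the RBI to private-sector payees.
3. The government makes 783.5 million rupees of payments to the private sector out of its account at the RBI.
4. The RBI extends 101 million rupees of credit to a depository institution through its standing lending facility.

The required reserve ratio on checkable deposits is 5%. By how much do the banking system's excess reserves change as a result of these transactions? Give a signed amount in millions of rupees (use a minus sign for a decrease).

+2238.625 million

OMO purchase (from banks) 572.5 million rupees: reserves +572.5M, deposits 0.
Government spending 864 million rupees: reserves +864M, deposits +864M.
Government spending 783.5 million rupees: reserves +783.5M, deposits +783.5M.
Discount-window loan 101 million rupees: reserves +101M, deposits 0.
Totals: Δreserves = +2321M, Δdeposits = +1647.5M.
Δrequired reserves = 5% × +1647.5M = +82.375M.
Δexcess reserves = Δreserves − Δrequired = +2321M − (+82.375M) = +2238.625 million.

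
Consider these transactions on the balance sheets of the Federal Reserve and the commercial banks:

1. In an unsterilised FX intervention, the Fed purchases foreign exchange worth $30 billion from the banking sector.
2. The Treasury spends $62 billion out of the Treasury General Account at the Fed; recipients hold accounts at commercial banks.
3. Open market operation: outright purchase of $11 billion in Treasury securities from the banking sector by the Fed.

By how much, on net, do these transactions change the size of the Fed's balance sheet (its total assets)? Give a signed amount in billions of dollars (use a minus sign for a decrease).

FX purchase $30 billion: a Fed asset is acquired → +$30B.
Government spending $62 billion: only the composition of liabilities changes → 0.
OMO purchase (from banks) $11 billion: a Fed asset is acquired → +$11B.
Net: 30 + 0 + 11 = +$41 billion.

+$41 billion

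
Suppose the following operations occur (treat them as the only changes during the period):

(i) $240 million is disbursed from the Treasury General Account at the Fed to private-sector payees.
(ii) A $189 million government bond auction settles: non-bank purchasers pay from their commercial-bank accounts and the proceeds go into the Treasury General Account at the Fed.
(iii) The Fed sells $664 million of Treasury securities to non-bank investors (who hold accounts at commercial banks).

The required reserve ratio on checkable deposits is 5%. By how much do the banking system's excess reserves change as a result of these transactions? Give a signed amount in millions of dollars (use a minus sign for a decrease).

-$582.35 million

Government spending $240 million: reserves +$240M, deposits +$240M.
Government account inflow $189 million: reserves −$189M, deposits −$189M.
Asset sale (to non-banks) $664 million: reserves −$664M, deposits −$664M.
Totals: Δreserves = −$613M, Δdeposits = −$613M.
Δrequired reserves = 5% × −$613M = −$30.65M.
Δexcess reserves = Δreserves − Δrequired = −$613M − (−$30.65M) = -$582.35 million.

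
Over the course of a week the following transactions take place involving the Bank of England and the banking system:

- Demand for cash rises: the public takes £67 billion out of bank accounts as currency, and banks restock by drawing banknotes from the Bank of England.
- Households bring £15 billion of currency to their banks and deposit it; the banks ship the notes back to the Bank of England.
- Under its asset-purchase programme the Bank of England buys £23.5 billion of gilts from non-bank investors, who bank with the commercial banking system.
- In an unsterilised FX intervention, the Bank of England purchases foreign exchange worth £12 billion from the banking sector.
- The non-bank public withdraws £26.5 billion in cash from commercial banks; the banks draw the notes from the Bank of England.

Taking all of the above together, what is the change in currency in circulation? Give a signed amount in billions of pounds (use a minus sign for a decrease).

+£78.5 billion

Bank of England balance sheet:
  Assets:      Securities +£23.5B, Foreign assets +£12B
  Liabilities: Bank reserves −£43B, Currency in circulation +£78.5B
Commercial banking system:
  Assets:      Reserves at CB −£43B, Foreign assets −£12B
  Liabilities: Checkable deposits −£55B
So the change in currency in circulation is +£78.5 billion.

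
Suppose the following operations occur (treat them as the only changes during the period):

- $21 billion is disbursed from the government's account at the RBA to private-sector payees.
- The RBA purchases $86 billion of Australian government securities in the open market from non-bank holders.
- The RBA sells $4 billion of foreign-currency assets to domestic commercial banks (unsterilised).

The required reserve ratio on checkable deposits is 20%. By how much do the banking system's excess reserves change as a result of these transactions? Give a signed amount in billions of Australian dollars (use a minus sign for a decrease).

Government spending $21 billion: reserves +$21B, deposits +$21B.
Asset purchase (from non-banks) $86 billion: reserves +$86B, deposits +$86B.
FX sale $4 billion: reserves −$4B, deposits 0.
Totals: Δreserves = +$103B, Δdeposits = +$107B.
Δrequired reserves = 20% × +$107B = +$21.4B.
Δexcess reserves = Δreserves − Δrequired = +$103B − (+$21.4B) = +$81.6 billion.

+$81.6 billion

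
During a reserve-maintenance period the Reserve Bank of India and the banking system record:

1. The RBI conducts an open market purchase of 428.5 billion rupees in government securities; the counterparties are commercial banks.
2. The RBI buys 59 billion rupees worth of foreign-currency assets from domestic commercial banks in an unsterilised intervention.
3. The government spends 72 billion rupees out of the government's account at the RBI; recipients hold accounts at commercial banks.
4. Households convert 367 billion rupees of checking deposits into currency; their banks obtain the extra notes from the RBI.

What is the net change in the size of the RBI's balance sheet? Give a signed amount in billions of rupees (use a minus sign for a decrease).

RBI balance sheet:
  Assets:      Securities +428.5B, Foreign assets +59B
  Liabilities: Bank reserves +192.5B, Currency in circulation +367B, Government deposits −72B
Commercial banking system:
  Assets:      Reserves at CB +192.5B, Securities −428.5B, Foreign assets −59B
  Liabilities: Checkable deposits −295B
Change in total RBI assets = +487.5 billion.

+487.5 billion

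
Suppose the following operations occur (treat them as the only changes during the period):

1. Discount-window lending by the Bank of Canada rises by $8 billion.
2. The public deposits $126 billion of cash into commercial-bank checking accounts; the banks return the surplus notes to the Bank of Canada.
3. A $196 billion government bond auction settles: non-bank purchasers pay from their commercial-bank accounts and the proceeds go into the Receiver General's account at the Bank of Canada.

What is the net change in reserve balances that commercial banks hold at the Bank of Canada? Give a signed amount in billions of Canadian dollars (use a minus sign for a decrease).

-$62 billion

Bank of Canada balance sheet:
  Assets:      Loans to banks +$8B
  Liabilities: Bank reserves −$62B, Currency in circulation −$126B, Government deposits +$196B
So the change in reserve balances that commercial banks hold at the Bank of Canada is -$62 billion.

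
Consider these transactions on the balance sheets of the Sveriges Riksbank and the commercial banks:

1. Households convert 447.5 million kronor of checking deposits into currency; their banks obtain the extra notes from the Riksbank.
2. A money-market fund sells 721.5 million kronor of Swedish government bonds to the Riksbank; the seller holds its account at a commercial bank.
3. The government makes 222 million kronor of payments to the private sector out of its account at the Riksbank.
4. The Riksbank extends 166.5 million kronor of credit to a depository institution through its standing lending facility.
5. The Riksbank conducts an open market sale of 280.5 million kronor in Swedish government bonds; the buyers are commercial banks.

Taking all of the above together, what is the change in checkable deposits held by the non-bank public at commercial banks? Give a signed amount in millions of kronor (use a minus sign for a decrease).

+496 million

Currency withdrawal 447.5 million kronor: non-bank counterparties' bank balances fall → −447.5M.
Asset purchase (from non-banks) 721.5 million kronor: non-bank counterparties' bank balances rise → +721.5M.
Government spending 222 million kronor: non-bank counterparties' bank balances rise → +222M.
Discount-window loan 166.5 million kronor: the counterparty is a bank, so public deposits are unchanged → 0.
OMO sale (to banks) 280.5 million kronor: the counterparty is a bank, so public deposits are unchanged → 0.
Net: −447.5 + 721.5 + 222 + 0 + 0 = +496 million.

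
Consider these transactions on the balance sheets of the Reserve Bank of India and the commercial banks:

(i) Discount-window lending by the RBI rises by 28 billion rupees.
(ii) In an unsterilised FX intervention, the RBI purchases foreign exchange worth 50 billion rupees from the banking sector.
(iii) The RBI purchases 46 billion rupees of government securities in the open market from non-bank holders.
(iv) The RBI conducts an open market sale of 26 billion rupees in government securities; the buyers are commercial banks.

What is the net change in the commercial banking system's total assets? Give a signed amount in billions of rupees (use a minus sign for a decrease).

Discount-window loan 28 billion rupees: bank balance sheets expand → +28B.
FX purchase 50 billion rupees: just an asset swap on bank balance sheets → 0.
Asset purchase (from non-banks) 46 billion rupees: bank balance sheets expand → +46B.
OMO sale (to banks) 26 billion rupees: just an asset swap on bank balance sheets → 0.
Net: 28 + 0 + 46 + 0 = +74 billion.

+74 billion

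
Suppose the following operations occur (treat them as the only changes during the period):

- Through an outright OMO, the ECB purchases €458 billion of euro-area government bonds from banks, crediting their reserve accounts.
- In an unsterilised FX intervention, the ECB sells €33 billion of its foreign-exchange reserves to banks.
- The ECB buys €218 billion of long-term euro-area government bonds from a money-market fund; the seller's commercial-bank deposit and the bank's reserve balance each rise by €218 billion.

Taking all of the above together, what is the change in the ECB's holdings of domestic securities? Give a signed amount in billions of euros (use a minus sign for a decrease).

OMO purchase (from banks) €458 billion: securities added to the ECB's portfolio → +€458B.
FX sale €33 billion: the ECB's securities portfolio is untouched → 0.
Asset purchase (from non-banks) €218 billion: securities added to the ECB's portfolio → +€218B.
Net: 458 + 0 + 218 = +€676 billion.

+€676 billion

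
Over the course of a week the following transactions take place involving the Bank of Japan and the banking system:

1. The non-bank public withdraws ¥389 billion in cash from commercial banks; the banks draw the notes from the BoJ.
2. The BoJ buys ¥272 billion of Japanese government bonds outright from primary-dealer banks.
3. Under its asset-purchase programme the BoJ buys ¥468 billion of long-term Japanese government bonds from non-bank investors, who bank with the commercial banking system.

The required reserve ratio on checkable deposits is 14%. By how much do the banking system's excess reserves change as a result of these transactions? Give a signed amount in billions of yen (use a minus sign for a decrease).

Currency withdrawal ¥389 billion: reserves −¥389B, deposits −¥389B.
OMO purchase (from banks) ¥272 billion: reserves +¥272B, deposits 0.
Asset purchase (from non-banks) ¥468 billion: reserves +¥468B, deposits +¥468B.
Totals: Δreserves = +¥351B, Δdeposits = +¥79B.
Δrequired reserves = 14% × +¥79B = +¥11.06B.
Δexcess reserves = Δreserves − Δrequired = +¥351B − (+¥11.06B) = +¥339.94 billion.

+¥339.94 billion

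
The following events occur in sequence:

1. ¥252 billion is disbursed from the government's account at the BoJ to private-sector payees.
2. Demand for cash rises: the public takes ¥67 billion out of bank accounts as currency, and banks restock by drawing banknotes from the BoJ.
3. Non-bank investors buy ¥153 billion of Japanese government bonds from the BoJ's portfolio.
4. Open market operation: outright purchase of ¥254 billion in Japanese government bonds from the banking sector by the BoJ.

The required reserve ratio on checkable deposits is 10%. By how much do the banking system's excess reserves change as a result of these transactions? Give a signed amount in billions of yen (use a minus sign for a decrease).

Government spending ¥252 billion: reserves +¥252B, deposits +¥252B.
Currency withdrawal ¥67 billion: reserves −¥67B, deposits −¥67B.
Asset sale (to non-banks) ¥153 billion: reserves −¥153B, deposits −¥153B.
OMO purchase (from banks) ¥254 billion: reserves +¥254B, deposits 0.
Totals: Δreserves = +¥286B, Δdeposits = +¥32B.
Δrequired reserves = 10% × +¥32B = +¥3.2B.
Δexcess reserves = Δreserves − Δrequired = +¥286B − (+¥3.2B) = +¥282.8 billion.

+¥282.8 billion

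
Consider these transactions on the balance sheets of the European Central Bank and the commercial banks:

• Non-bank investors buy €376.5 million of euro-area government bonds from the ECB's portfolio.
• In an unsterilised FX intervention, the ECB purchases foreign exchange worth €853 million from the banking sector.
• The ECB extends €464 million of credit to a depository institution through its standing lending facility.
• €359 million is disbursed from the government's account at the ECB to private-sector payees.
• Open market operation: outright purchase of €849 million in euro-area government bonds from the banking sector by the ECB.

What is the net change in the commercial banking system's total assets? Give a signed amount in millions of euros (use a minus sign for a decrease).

+€446.5 million

Asset sale (to non-banks) €376.5 million: bank balance sheets shrink → −€376.5M.
FX purchase €853 million: just an asset swap on bank balance sheets → 0.
Discount-window loan €464 million: bank balance sheets expand → +€464M.
Government spending €359 million: bank balance sheets expand → +€359M.
OMO purchase (from banks) €849 million: just an asset swap on bank balance sheets → 0.
Net: −376.5 + 0 + 464 + 359 + 0 = +€446.5 million.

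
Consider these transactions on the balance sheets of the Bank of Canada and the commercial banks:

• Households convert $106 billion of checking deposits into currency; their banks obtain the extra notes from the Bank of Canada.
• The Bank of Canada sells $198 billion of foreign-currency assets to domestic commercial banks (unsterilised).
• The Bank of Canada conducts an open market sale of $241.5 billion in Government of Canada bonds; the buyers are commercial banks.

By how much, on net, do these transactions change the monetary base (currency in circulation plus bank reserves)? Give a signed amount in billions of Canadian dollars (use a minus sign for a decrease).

-$439.5 billion

Bank of Canada balance sheet:
  Assets:      Securities −$241.5B, Foreign assets −$198B
  Liabilities: Bank reserves −$545.5B, Currency in circulation +$106B
Monetary base = currency + reserves: +$106B + (−$545.5B) = -$439.5 billion.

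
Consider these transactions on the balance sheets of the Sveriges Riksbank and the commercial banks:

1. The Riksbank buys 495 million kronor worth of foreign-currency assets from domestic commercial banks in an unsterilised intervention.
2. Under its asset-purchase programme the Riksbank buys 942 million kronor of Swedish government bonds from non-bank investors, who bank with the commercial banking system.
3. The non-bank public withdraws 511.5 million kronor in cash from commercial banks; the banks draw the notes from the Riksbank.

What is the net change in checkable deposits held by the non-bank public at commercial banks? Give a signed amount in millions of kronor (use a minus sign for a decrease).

+430.5 million

FX purchase 495 million kronor: the counterparty is a bank, so public deposits are unchanged → 0.
Asset purchase (from non-banks) 942 million kronor: non-bank counterparties' bank balances rise → +942M.
Currency withdrawal 511.5 million kronor: non-bank counterparties' bank balances fall → −511.5M.
Net: 0 + 942 − 511.5 = +430.5 million.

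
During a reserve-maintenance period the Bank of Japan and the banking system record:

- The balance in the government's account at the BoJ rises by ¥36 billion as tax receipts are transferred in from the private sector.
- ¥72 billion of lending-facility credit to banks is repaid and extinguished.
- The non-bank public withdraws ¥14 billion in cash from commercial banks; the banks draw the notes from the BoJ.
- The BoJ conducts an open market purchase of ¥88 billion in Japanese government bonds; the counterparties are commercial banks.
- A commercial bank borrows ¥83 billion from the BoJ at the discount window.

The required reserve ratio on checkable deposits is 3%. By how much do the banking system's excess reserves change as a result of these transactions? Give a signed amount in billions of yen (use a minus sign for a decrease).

Government account inflow ¥36 billion: reserves −¥36B, deposits −¥36B.
Discount-window repayment ¥72 billion: reserves −¥72B, deposits 0.
Currency withdrawal ¥14 billion: reserves −¥14B, deposits −¥14B.
OMO purchase (from banks) ¥88 billion: reserves +¥88B, deposits 0.
Discount-window loan ¥83 billion: reserves +¥83B, deposits 0.
Totals: Δreserves = +¥49B, Δdeposits = −¥50B.
Δrequired reserves = 3% × −¥50B = −¥1.5B.
Δexcess reserves = Δreserves − Δrequired = +¥49B − (−¥1.5B) = +¥50.5 billion.

+¥50.5 billion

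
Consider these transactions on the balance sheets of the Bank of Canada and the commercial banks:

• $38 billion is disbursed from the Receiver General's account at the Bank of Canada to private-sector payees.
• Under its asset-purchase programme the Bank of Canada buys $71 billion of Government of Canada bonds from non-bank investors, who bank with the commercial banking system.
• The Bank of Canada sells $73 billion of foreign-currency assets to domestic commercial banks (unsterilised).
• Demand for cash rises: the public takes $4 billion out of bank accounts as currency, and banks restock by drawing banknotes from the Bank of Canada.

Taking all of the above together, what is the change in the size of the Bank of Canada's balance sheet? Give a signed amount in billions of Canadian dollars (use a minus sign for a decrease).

Bank of Canada balance sheet:
  Assets:      Securities +$71B, Foreign assets −$73B
  Liabilities: Bank reserves +$32B, Currency in circulation +$4B, Government deposits −$38B
Change in total Bank of Canada assets = -$2 billion.

-$2 billion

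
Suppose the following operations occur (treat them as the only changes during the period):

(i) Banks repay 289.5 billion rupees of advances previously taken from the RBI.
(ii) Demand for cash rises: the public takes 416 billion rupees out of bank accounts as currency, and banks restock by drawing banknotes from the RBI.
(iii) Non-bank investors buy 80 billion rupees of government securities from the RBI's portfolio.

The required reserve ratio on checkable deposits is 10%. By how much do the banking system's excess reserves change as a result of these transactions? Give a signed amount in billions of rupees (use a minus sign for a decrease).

Discount-window repayment 289.5 billion rupees: reserves −289.5B, deposits 0.
Currency withdrawal 416 billion rupees: reserves −416B, deposits −416B.
Asset sale (to non-banks) 80 billion rupees: reserves −80B, deposits −80B.
Totals: Δreserves = −785.5B, Δdeposits = −496B.
Δrequired reserves = 10% × −496B = −49.6B.
Δexcess reserves = Δreserves − Δrequired = −785.5B − (−49.6B) = -735.9 billion.

-735.9 billion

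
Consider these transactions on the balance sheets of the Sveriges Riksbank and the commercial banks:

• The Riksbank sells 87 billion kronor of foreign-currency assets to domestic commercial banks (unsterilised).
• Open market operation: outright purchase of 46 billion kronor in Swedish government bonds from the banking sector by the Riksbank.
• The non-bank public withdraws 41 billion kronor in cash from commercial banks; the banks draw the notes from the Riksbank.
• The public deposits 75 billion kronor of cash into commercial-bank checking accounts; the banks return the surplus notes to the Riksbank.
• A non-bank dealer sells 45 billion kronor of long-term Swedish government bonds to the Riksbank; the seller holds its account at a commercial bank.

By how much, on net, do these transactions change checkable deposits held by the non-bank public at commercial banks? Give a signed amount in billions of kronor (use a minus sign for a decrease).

FX sale 87 billion kronor: the counterparty is a bank, so public deposits are unchanged → 0.
OMO purchase (from banks) 46 billion kronor: the counterparty is a bank, so public deposits are unchanged → 0.
Currency withdrawal 41 billion kronor: non-bank counterparties' bank balances fall → −41B.
Currency deposit 75 billion kronor: non-bank counterparties' bank balances rise → +75B.
Asset purchase (from non-banks) 45 billion kronor: non-bank counterparties' bank balances rise → +45B.
Net: 0 + 0 − 41 + 75 + 45 = +79 billion.

+79 billion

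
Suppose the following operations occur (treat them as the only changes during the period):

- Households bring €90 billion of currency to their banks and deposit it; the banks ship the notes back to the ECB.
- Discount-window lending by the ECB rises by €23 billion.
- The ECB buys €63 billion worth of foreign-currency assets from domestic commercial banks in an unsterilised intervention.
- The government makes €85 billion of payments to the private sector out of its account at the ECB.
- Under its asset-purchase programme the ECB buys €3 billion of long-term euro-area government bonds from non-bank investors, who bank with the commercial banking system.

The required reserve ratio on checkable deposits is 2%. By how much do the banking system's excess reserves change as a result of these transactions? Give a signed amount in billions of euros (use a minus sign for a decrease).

+€260.44 billion

Currency deposit €90 billion: reserves +€90B, deposits +€90B.
Discount-window loan €23 billion: reserves +€23B, deposits 0.
FX purchase €63 billion: reserves +€63B, deposits 0.
Government spending €85 billion: reserves +€85B, deposits +€85B.
Asset purchase (from non-banks) €3 billion: reserves +€3B, deposits +€3B.
Totals: Δreserves = +€264B, Δdeposits = +€178B.
Δrequired reserves = 2% × +€178B = +€3.56B.
Δexcess reserves = Δreserves − Δrequired = +€264B − (+€3.56B) = +€260.44 billion.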